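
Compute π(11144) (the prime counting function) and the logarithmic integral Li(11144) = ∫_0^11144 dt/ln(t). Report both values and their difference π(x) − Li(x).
π(11144) = 1349;  Li(11144) ≈ 1369.61;  π(x) − Li(x) ≈ -20.61.

Direct count of primes ≤ 11144 gives π(11144) = 1349. Numerical evaluation of the logarithmic integral gives Li(11144) ≈ 1369.61. The difference π(x) − Li(x) ≈ -20.61 is typically negative for small/moderate x (Li(x) overestimates), though Littlewood's theorem shows this sign changes infinitely often.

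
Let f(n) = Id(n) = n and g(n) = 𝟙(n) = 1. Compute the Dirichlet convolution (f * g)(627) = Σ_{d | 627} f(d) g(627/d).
(Id * 𝟙)(627) = 960

Divisors of 627: [1, 3, 11, 19, 33, 57, 209, 627]. For each d | 627:
  d = 1: Id(1) · 𝟙(627/1) = 1 · 1 = 1
  d = 3: Id(3) · 𝟙(627/3) = 3 · 1 = 3
  d = 11: Id(11) · 𝟙(627/11) = 11 · 1 = 11
  d = 19: Id(19) · 𝟙(627/19) = 19 · 1 = 19
  d = 33: Id(33) · 𝟙(627/33) = 33 · 1 = 33
  d = 57: Id(57) · 𝟙(627/57) = 57 · 1 = 57
  d = 209: Id(209) · 𝟙(627/209) = 209 · 1 = 209
  d = 627: Id(627) · 𝟙(627/627) = 627 · 1 = 627
Summing: (Id * 𝟙)(627) = 1 + 3 + 11 + 19 + 33 + 57 + 209 + 627 = 960.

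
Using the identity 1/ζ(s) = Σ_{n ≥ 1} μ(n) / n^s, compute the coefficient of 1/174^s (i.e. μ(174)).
μ(174) = -1

Factor n = 174 = 2 · 3 · 29. μ(n) = 0 if any exponent ≥ 2 (not squarefree); otherwise μ(n) = (−1)^{ω(n)} where ω(n) is the number of distinct prime factors. Applying: μ(174) = -1.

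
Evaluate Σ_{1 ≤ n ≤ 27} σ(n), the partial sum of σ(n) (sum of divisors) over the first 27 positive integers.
Σ_{n ≤ 27} σ(n) = 604

Compute σ(n) for each 1 ≤ n ≤ 27: σ(1) = 1, σ(2) = 3, σ(3) = 4, σ(4) = 7, σ(5) = 6, σ(6) = 12, σ(7) = 8, σ(8) = 15, σ(9) = 13, σ(10) = 18, σ(11) = 12, σ(12) = 28, σ(13) = 14, σ(14) = 24, σ(15) = 24, σ(16) = 31, σ(17) = 18, σ(18) = 39, σ(19) = 20, σ(20) = 42, σ(21) = 32, σ(22) = 36, σ(23) = 24, σ(24) = 60, σ(25) = 31, σ(26) = 42, σ(27) = 40. Summing all 27 values: 604. (Average order: Σ_{n ≤ x} σ(n) ~ (π²/12) x². For x = 27, (π²/12)·27² ≈ 599.58.)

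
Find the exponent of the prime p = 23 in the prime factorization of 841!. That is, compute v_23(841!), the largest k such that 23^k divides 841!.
v_23(841!) = 37

Legendre's formula: v_p(n!) = Σ_{k ≥ 1} ⌊n / p^k⌋. For p = 23, n = 841, the terms are:
  ⌊841/23^1⌋ = ⌊841/23⌋ = 36
  ⌊841/23^2⌋ = ⌊841/529⌋ = 1
(the next term ⌊841/23^3⌋ = 0, terminating the sum). Summing: v_23(841!) = 36 + 1 = 37.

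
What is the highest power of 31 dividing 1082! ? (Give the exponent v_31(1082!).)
v_31(1082!) = 35

Legendre's formula: v_p(n!) = Σ_{k ≥ 1} ⌊n / p^k⌋. For p = 31, n = 1082, the terms are:
  ⌊1082/31^1⌋ = ⌊1082/31⌋ = 34
  ⌊1082/31^2⌋ = ⌊1082/961⌋ = 1
(the next term ⌊1082/31^3⌋ = 0, terminating the sum). Summing: v_31(1082!) = 34 + 1 = 35.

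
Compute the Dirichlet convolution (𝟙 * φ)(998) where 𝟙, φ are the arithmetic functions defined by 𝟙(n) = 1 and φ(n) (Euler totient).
(𝟙 * φ)(998) = 998

Divisors of 998: [1, 2, 499, 998]. For each d | 998:
  d = 1: 𝟙(1) · φ(998/1) = 1 · 498 = 498
  d = 2: 𝟙(2) · φ(998/2) = 1 · 498 = 498
  d = 499: 𝟙(499) · φ(998/499) = 1 · 1 = 1
  d = 998: 𝟙(998) · φ(998/998) = 1 · 1 = 1
Summing: (𝟙 * φ)(998) = 498 + 498 + 1 + 1 = 998.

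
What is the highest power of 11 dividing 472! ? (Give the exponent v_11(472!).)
v_11(472!) = 45

Legendre's formula: v_p(n!) = Σ_{k ≥ 1} ⌊n / p^k⌋. For p = 11, n = 472, the terms are:
  ⌊472/11^1⌋ = ⌊472/11⌋ = 42
  ⌊472/11^2⌋ = ⌊472/121⌋ = 3
(the next term ⌊472/11^3⌋ = 0, terminating the sum). Summing: v_11(472!) = 42 + 3 = 45.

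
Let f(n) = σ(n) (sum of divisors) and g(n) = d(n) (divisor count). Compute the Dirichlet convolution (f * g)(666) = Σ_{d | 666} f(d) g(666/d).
(σ * d)(666) = 4800

Divisors of 666: [1, 2, 3, 6, 9, 18, 37, 74, 111, 222, 333, 666]. For each d | 666:
  d = 1: σ(1) · d(666/1) = 1 · 12 = 12
  d = 2: σ(2) · d(666/2) = 3 · 6 = 18
  d = 3: σ(3) · d(666/3) = 4 · 8 = 32
  d = 6: σ(6) · d(666/6) = 12 · 4 = 48
  d = 9: σ(9) · d(666/9) = 13 · 4 = 52
  d = 18: σ(18) · d(666/18) = 39 · 2 = 78
  d = 37: σ(37) · d(666/37) = 38 · 6 = 228
  d = 74: σ(74) · d(666/74) = 114 · 3 = 342
  d = 111: σ(111) · d(666/111) = 152 · 4 = 608
  d = 222: σ(222) · d(666/222) = 456 · 2 = 912
  d = 333: σ(333) · d(666/333) = 494 · 2 = 988
  d = 666: σ(666) · d(666/666) = 1482 · 1 = 1482
Summing: (σ * d)(666) = 12 + 18 + 32 + 48 + 52 + 78 + 228 + 342 + 608 + 912 + 988 + 1482 = 4800.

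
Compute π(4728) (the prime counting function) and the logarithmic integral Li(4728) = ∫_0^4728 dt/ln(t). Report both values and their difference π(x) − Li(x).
π(4728) = 637;  Li(4728) ≈ 652.24;  π(x) − Li(x) ≈ -15.24.

Direct count of primes ≤ 4728 gives π(4728) = 637. Numerical evaluation of the logarithmic integral gives Li(4728) ≈ 652.24. The difference π(x) − Li(x) ≈ -15.24 is typically negative for small/moderate x (Li(x) overestimates), though Littlewood's theorem shows this sign changes infinitely often.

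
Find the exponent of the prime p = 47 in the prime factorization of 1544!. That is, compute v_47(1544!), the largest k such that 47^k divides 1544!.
v_47(1544!) = 32

Legendre's formula: v_p(n!) = Σ_{k ≥ 1} ⌊n / p^k⌋. For p = 47, n = 1544, the terms are:
  ⌊1544/47^1⌋ = ⌊1544/47⌋ = 32
(the next term ⌊1544/47^2⌋ = 0, terminating the sum). Summing: v_47(1544!) = 32 = 32.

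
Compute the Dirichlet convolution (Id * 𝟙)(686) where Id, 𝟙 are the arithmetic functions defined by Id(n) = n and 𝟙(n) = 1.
(Id * 𝟙)(686) = 1200

Divisors of 686: [1, 2, 7, 14, 49, 98, 343, 686]. For each d | 686:
  d = 1: Id(1) · 𝟙(686/1) = 1 · 1 = 1
  d = 2: Id(2) · 𝟙(686/2) = 2 · 1 = 2
  d = 7: Id(7) · 𝟙(686/7) = 7 · 1 = 7
  d = 14: Id(14) · 𝟙(686/14) = 14 · 1 = 14
  d = 49: Id(49) · 𝟙(686/49) = 49 · 1 = 49
  d = 98: Id(98) · 𝟙(686/98) = 98 · 1 = 98
  d = 343: Id(343) · 𝟙(686/343) = 343 · 1 = 343
  d = 686: Id(686) · 𝟙(686/686) = 686 · 1 = 686
Summing: (Id * 𝟙)(686) = 1 + 2 + 7 + 14 + 49 + 98 + 343 + 686 = 1200.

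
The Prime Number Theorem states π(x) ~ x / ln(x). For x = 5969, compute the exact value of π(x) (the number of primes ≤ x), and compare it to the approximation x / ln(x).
π(5969) = 781;  x/ln(x) ≈ 686.54;  relative error ≈ 12.09%.

Directly count primes up to 5969: π(5969) = 781. The PNT approximation gives 5969/ln(5969) ≈ 5969/8.69433 ≈ 686.54. Relative error (π(x) − x/ln(x)) / π(x) ≈ 12.09%; the approximation is known to undercount slightly (Li(x) is a better estimate).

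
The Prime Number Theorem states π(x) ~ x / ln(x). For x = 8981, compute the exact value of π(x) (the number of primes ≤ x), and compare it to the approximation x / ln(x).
π(8981) = 1116;  x/ln(x) ≈ 986.61;  relative error ≈ 11.59%.

Directly count primes up to 8981: π(8981) = 1116. The PNT approximation gives 8981/ln(8981) ≈ 8981/9.10287 ≈ 986.61. Relative error (π(x) − x/ln(x)) / π(x) ≈ 11.59%; the approximation is known to undercount slightly (Li(x) is a better estimate).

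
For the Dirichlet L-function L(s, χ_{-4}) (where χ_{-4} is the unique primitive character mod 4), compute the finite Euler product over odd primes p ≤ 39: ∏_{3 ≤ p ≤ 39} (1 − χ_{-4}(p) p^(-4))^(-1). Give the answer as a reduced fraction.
∏ = 36907491853859640421662745584761054387/37320078298954450639637508295357366272

The odd primes p ≤ 39 are [3, 5, 7, 11, 13, 17, 19, 23, 29, 31, 37]. For each, χ(p) = 1 if p ≡ 1 mod 4, χ(p) = −1 if p ≡ 3 mod 4. Taking (1 − χ(p)/p^4)^(-1) = p^4/(p^4 − χ(p)): (1 − (-1)/3^4)^(-1) · (1 − (1)/5^4)^(-1) · (1 − (-1)/7^4)^(-1) · (1 − (-1)/11^4)^(-1) · (1 − (1)/13^4)^(-1) · (1 − (1)/17^4)^(-1) · (1 − (-1)/19^4)^(-1) · (1 − (-1)/23^4)^(-1) · (1 − (1)/29^4)^(-1) · (1 − (-1)/31^4)^(-1) · (1 − (1)/37^4)^(-1) = 36907491853859640421662745584761054387/37320078298954450639637508295357366272.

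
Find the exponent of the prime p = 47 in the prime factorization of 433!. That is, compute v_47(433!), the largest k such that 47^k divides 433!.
v_47(433!) = 9

Legendre's formula: v_p(n!) = Σ_{k ≥ 1} ⌊n / p^k⌋. For p = 47, n = 433, the terms are:
  ⌊433/47^1⌋ = ⌊433/47⌋ = 9
(the next term ⌊433/47^2⌋ = 0, terminating the sum). Summing: v_47(433!) = 9 = 9.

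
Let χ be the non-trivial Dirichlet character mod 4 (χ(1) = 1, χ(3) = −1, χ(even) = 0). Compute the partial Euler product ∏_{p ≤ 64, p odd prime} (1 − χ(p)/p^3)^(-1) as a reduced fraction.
∏ = 126115667482028600084463789626710364805572778792731/130156894276470431285217911893722225289762827141120

The odd primes p ≤ 64 are [3, 5, 7, 11, 13, 17, 19, 23, 29, 31, 37, 41, 43, 47, 53, 59, 61]. For each, χ(p) = 1 if p ≡ 1 mod 4, χ(p) = −1 if p ≡ 3 mod 4. Taking (1 − χ(p)/p^3)^(-1) = p^3/(p^3 − χ(p)): (1 − (-1)/3^3)^(-1) · (1 − (1)/5^3)^(-1) · (1 − (-1)/7^3)^(-1) · (1 − (-1)/11^3)^(-1) · (1 − (1)/13^3)^(-1) · (1 − (1)/17^3)^(-1) · (1 − (-1)/19^3)^(-1) · (1 − (-1)/23^3)^(-1) · (1 − (1)/29^3)^(-1) · (1 − (-1)/31^3)^(-1) · (1 − (1)/37^3)^(-1) · (1 − (1)/41^3)^(-1) · (1 − (-1)/43^3)^(-1) · (1 − (-1)/47^3)^(-1) · (1 − (1)/53^3)^(-1) · (1 − (-1)/59^3)^(-1) · (1 − (1)/61^3)^(-1) = 126115667482028600084463789626710364805572778792731/130156894276470431285217911893722225289762827141120.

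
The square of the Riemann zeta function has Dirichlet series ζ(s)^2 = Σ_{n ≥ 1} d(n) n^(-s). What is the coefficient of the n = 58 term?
d(58) = 4

ζ(s)^2 = (Σ 1/m^s)(Σ 1/k^s). The coefficient of 1/n^s in the product is the number of ordered pairs (m, k) with mk = n, which equals d(n). For n = 58, divisors are [1, 2, 29, 58], so d(58) = 4.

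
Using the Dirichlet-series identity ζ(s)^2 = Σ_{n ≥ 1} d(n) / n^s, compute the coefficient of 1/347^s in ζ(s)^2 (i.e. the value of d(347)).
d(347) = 2

ζ(s)^2 = (Σ 1/m^s)(Σ 1/k^s). The coefficient of 1/n^s in the product is the number of ordered pairs (m, k) with mk = n, which equals d(n). For n = 347, divisors are [1, 347], so d(347) = 2.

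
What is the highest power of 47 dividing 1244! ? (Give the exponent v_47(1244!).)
v_47(1244!) = 26

Legendre's formula: v_p(n!) = Σ_{k ≥ 1} ⌊n / p^k⌋. For p = 47, n = 1244, the terms are:
  ⌊1244/47^1⌋ = ⌊1244/47⌋ = 26
(the next term ⌊1244/47^2⌋ = 0, terminating the sum). Summing: v_47(1244!) = 26 = 26.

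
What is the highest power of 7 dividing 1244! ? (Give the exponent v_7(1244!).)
v_7(1244!) = 205

Legendre's formula: v_p(n!) = Σ_{k ≥ 1} ⌊n / p^k⌋. For p = 7, n = 1244, the terms are:
  ⌊1244/7^1⌋ = ⌊1244/7⌋ = 177
  ⌊1244/7^2⌋ = ⌊1244/49⌋ = 25
  ⌊1244/7^3⌋ = ⌊1244/343⌋ = 3
(the next term ⌊1244/7^4⌋ = 0, terminating the sum). Summing: v_7(1244!) = 177 + 25 + 3 = 205.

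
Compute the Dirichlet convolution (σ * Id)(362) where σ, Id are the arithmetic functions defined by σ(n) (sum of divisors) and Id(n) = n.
(σ * Id)(362) = 1815

Divisors of 362: [1, 2, 181, 362]. For each d | 362:
  d = 1: σ(1) · Id(362/1) = 1 · 362 = 362
  d = 2: σ(2) · Id(362/2) = 3 · 181 = 543
  d = 181: σ(181) · Id(362/181) = 182 · 2 = 364
  d = 362: σ(362) · Id(362/362) = 546 · 1 = 546
Summing: (σ * Id)(362) = 362 + 543 + 364 + 546 = 1815.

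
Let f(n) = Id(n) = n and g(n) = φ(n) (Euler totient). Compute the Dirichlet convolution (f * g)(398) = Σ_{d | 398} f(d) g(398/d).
(Id * φ)(398) = 1191

Divisors of 398: [1, 2, 199, 398]. For each d | 398:
  d = 1: Id(1) · φ(398/1) = 1 · 198 = 198
  d = 2: Id(2) · φ(398/2) = 2 · 198 = 396
  d = 199: Id(199) · φ(398/199) = 199 · 1 = 199
  d = 398: Id(398) · φ(398/398) = 398 · 1 = 398
Summing: (Id * φ)(398) = 198 + 396 + 199 + 398 = 1191.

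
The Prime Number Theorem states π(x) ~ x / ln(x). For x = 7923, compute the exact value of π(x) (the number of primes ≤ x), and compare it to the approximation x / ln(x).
π(7923) = 1000;  x/ln(x) ≈ 882.54;  relative error ≈ 11.75%.

Directly count primes up to 7923: π(7923) = 1000. The PNT approximation gives 7923/ln(7923) ≈ 7923/8.97753 ≈ 882.54. Relative error (π(x) − x/ln(x)) / π(x) ≈ 11.75%; the approximation is known to undercount slightly (Li(x) is a better estimate).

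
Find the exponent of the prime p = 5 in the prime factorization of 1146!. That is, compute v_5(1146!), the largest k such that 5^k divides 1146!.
v_5(1146!) = 284

Legendre's formula: v_p(n!) = Σ_{k ≥ 1} ⌊n / p^k⌋. For p = 5, n = 1146, the terms are:
  ⌊1146/5^1⌋ = ⌊1146/5⌋ = 229
  ⌊1146/5^2⌋ = ⌊1146/25⌋ = 45
  ⌊1146/5^3⌋ = ⌊1146/125⌋ = 9
  ⌊1146/5^4⌋ = ⌊1146/625⌋ = 1
(the next term ⌊1146/5^5⌋ = 0, terminating the sum). Summing: v_5(1146!) = 229 + 45 + 9 + 1 = 284.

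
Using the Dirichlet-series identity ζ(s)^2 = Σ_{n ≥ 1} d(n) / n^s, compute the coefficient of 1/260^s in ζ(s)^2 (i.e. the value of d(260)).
d(260) = 12

ζ(s)^2 = (Σ 1/m^s)(Σ 1/k^s). The coefficient of 1/n^s in the product is the number of ordered pairs (m, k) with mk = n, which equals d(n). For n = 260, divisors are [1, 2, 4, 5, 10, 13, 20, 26, 52, 65, 130, 260], so d(260) = 12.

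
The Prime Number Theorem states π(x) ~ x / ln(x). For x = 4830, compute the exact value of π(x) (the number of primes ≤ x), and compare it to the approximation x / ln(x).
π(4830) = 649;  x/ln(x) ≈ 569.40;  relative error ≈ 12.26%.

Directly count primes up to 4830: π(4830) = 649. The PNT approximation gives 4830/ln(4830) ≈ 4830/8.48260 ≈ 569.40. Relative error (π(x) − x/ln(x)) / π(x) ≈ 12.26%; the approximation is known to undercount slightly (Li(x) is a better estimate).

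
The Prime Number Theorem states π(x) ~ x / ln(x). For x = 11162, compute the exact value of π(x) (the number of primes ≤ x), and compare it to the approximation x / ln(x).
π(11162) = 1352;  x/ln(x) ≈ 1197.60;  relative error ≈ 11.42%.

Directly count primes up to 11162: π(11162) = 1352. The PNT approximation gives 11162/ln(11162) ≈ 11162/9.32027 ≈ 1197.60. Relative error (π(x) − x/ln(x)) / π(x) ≈ 11.42%; the approximation is known to undercount slightly (Li(x) is a better estimate).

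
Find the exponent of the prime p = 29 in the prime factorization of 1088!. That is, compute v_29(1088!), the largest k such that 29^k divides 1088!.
v_29(1088!) = 38

Legendre's formula: v_p(n!) = Σ_{k ≥ 1} ⌊n / p^k⌋. For p = 29, n = 1088, the terms are:
  ⌊1088/29^1⌋ = ⌊1088/29⌋ = 37
  ⌊1088/29^2⌋ = ⌊1088/841⌋ = 1
(the next term ⌊1088/29^3⌋ = 0, terminating the sum). Summing: v_29(1088!) = 37 + 1 = 38.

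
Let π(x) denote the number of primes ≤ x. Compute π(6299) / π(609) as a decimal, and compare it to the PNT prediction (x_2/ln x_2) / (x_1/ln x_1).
π(6299)/π(609) = 819/111 ≈ 7.3784;  PNT prediction ≈ 7.5809.

π(609) = 111 and π(6299) = 819, so π(6299)/π(609) ≈ 7.3784. The PNT-predicted ratio is (6299/ln(6299)) / (609/ln(609)) ≈ 7.5809. The two agree to within a few percent, as expected.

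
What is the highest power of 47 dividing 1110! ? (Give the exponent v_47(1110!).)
v_47(1110!) = 23

Legendre's formula: v_p(n!) = Σ_{k ≥ 1} ⌊n / p^k⌋. For p = 47, n = 1110, the terms are:
  ⌊1110/47^1⌋ = ⌊1110/47⌋ = 23
(the next term ⌊1110/47^2⌋ = 0, terminating the sum). Summing: v_47(1110!) = 23 = 23.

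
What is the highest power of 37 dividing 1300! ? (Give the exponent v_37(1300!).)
v_37(1300!) = 35

Legendre's formula: v_p(n!) = Σ_{k ≥ 1} ⌊n / p^k⌋. For p = 37, n = 1300, the terms are:
  ⌊1300/37^1⌋ = ⌊1300/37⌋ = 35
(the next term ⌊1300/37^2⌋ = 0, terminating the sum). Summing: v_37(1300!) = 35 = 35.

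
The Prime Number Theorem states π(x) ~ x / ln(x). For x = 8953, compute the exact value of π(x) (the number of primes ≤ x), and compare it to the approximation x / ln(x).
π(8953) = 1113;  x/ln(x) ≈ 983.87;  relative error ≈ 11.60%.

Directly count primes up to 8953: π(8953) = 1113. The PNT approximation gives 8953/ln(8953) ≈ 8953/9.09974 ≈ 983.87. Relative error (π(x) − x/ln(x)) / π(x) ≈ 11.60%; the approximation is known to undercount slightly (Li(x) is a better estimate).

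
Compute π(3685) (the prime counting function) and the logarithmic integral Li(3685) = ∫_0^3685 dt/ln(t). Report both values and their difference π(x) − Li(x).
π(3685) = 514;  Li(3685) ≈ 527.20;  π(x) − Li(x) ≈ -13.20.

Direct count of primes ≤ 3685 gives π(3685) = 514. Numerical evaluation of the logarithmic integral gives Li(3685) ≈ 527.20. The difference π(x) − Li(x) ≈ -13.20 is typically negative for small/moderate x (Li(x) overestimates), though Littlewood's theorem shows this sign changes infinitely often.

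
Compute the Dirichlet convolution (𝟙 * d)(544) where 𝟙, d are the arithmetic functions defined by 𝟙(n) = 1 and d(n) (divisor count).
(𝟙 * d)(544) = 63

Divisors of 544: [1, 2, 4, 8, 16, 17, 32, 34, 68, 136, 272, 544]. For each d | 544:
  d = 1: 𝟙(1) · d(544/1) = 1 · 12 = 12
  d = 2: 𝟙(2) · d(544/2) = 1 · 10 = 10
  d = 4: 𝟙(4) · d(544/4) = 1 · 8 = 8
  d = 8: 𝟙(8) · d(544/8) = 1 · 6 = 6
  d = 16: 𝟙(16) · d(544/16) = 1 · 4 = 4
  d = 17: 𝟙(17) · d(544/17) = 1 · 6 = 6
  d = 32: 𝟙(32) · d(544/32) = 1 · 2 = 2
  d = 34: 𝟙(34) · d(544/34) = 1 · 5 = 5
  d = 68: 𝟙(68) · d(544/68) = 1 · 4 = 4
  d = 136: 𝟙(136) · d(544/136) = 1 · 3 = 3
  d = 272: 𝟙(272) · d(544/272) = 1 · 2 = 2
  d = 544: 𝟙(544) · d(544/544) = 1 · 1 = 1
Summing: (𝟙 * d)(544) = 12 + 10 + 8 + 6 + 4 + 6 + 2 + 5 + 4 + 3 + 2 + 1 = 63.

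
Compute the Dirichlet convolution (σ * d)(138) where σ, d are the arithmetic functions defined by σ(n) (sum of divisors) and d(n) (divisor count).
(σ * d)(138) = 780

Divisors of 138: [1, 2, 3, 6, 23, 46, 69, 138]. For each d | 138:
  d = 1: σ(1) · d(138/1) = 1 · 8 = 8
  d = 2: σ(2) · d(138/2) = 3 · 4 = 12
  d = 3: σ(3) · d(138/3) = 4 · 4 = 16
  d = 6: σ(6) · d(138/6) = 12 · 2 = 24
  d = 23: σ(23) · d(138/23) = 24 · 4 = 96
  d = 46: σ(46) · d(138/46) = 72 · 2 = 144
  d = 69: σ(69) · d(138/69) = 96 · 2 = 192
  d = 138: σ(138) · d(138/138) = 288 · 1 = 288
Summing: (σ * d)(138) = 8 + 12 + 16 + 24 + 96 + 144 + 192 + 288 = 780.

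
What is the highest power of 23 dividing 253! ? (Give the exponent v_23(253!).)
v_23(253!) = 11

Legendre's formula: v_p(n!) = Σ_{k ≥ 1} ⌊n / p^k⌋. For p = 23, n = 253, the terms are:
  ⌊253/23^1⌋ = ⌊253/23⌋ = 11
(the next term ⌊253/23^2⌋ = 0, terminating the sum). Summing: v_23(253!) = 11 = 11.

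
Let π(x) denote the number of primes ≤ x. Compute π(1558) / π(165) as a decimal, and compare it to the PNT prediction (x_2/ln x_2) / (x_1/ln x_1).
π(1558)/π(165) = 245/38 ≈ 6.4474;  PNT prediction ≈ 6.5585.

π(165) = 38 and π(1558) = 245, so π(1558)/π(165) ≈ 6.4474. The PNT-predicted ratio is (1558/ln(1558)) / (165/ln(165)) ≈ 6.5585. The two agree to within a few percent, as expected.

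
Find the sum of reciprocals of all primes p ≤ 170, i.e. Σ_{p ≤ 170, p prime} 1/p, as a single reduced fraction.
Σ 1/p = 1840793455149223796977553240989608507934961889604586193282330007699/962947420735983927056946215901134429196419130606213075415963491270

π(170) = 39, so the primes ≤ 170 are [2, 3, 5, 7, 11, 13, 17, 19, 23, 29, 31, 37, 41, 43, 47, 53, 59, 61, 67, 71, 73, 79, 83, 89, 97, 101, 103, 107, 109, 113, 127, 131, 137, 139, 149, 151, 157, 163, 167]. Summing 1/p over these primes: 1840793455149223796977553240989608507934961889604586193282330007699/962947420735983927056946215901134429196419130606213075415963491270 ≈ 1.9116. Mertens estimate ln ln(170) + 0.2615 ≈ 1.8977.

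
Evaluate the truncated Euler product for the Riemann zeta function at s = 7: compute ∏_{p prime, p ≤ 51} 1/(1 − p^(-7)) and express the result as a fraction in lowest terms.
∏ = 23382886769632432571789841128782562016512130510871147719864543051070039135878767058418261603816212645625/23189273096315310437319062436725495011112024414316439805760324840606793884675752039664775666767203598336

The primes p ≤ 51 are [2, 3, 5, 7, 11, 13, 17, 19, 23, 29, 31, 37, 41, 43, 47]. For each prime, (1 − 1/p^7)^(-1) = p^7 / (p^7 − 1). The product is (1 − 1/2^7)^(-1), (1 − 1/3^7)^(-1), (1 − 1/5^7)^(-1), (1 − 1/7^7)^(-1), (1 − 1/11^7)^(-1), (1 − 1/13^7)^(-1), (1 − 1/17^7)^(-1), (1 − 1/19^7)^(-1), (1 − 1/23^7)^(-1), (1 − 1/29^7)^(-1), (1 − 1/31^7)^(-1), (1 − 1/37^7)^(-1), (1 − 1/41^7)^(-1), (1 − 1/43^7)^(-1), (1 − 1/47^7)^(-1) = ∏ p^7 / (p^7 − 1) = 23382886769632432571789841128782562016512130510871147719864543051070039135878767058418261603816212645625/23189273096315310437319062436725495011112024414316439805760324840606793884675752039664775666767203598336.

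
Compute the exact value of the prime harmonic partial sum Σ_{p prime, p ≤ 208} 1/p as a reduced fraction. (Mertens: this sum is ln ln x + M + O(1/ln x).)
Σ 1/p = 15202313841027497739047080375538859939135227730139536997746371469607707132833646367/7799922041683461553249199106329813876687996789903550945093032474868511536164700810

π(208) = 46, so the primes ≤ 208 are [2, 3, 5, 7, 11, 13, 17, 19, 23, 29, 31, 37, 41, 43, 47, 53, 59, 61, 67, 71, 73, 79, 83, 89, 97, 101, 103, 107, 109, 113, 127, 131, 137, 139, 149, 151, 157, 163, 167, 173, 179, 181, 191, 193, 197, 199]. Summing 1/p over these primes: 15202313841027497739047080375538859939135227730139536997746371469607707132833646367/7799922041683461553249199106329813876687996789903550945093032474868511536164700810 ≈ 1.9490. Mertens estimate ln ln(208) + 0.2615 ≈ 1.9363.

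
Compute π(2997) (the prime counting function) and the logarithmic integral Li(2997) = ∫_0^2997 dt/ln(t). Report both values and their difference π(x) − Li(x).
π(2997) = 429;  Li(2997) ≈ 442.38;  π(x) − Li(x) ≈ -13.38.

Direct count of primes ≤ 2997 gives π(2997) = 429. Numerical evaluation of the logarithmic integral gives Li(2997) ≈ 442.38. The difference π(x) − Li(x) ≈ -13.38 is typically negative for small/moderate x (Li(x) overestimates), though Littlewood's theorem shows this sign changes infinitely often.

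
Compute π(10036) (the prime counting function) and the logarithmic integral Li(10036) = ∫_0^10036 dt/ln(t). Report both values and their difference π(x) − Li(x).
π(10036) = 1231;  Li(10036) ≈ 1250.05;  π(x) − Li(x) ≈ -19.05.

Direct count of primes ≤ 10036 gives π(10036) = 1231. Numerical evaluation of the logarithmic integral gives Li(10036) ≈ 1250.05. The difference π(x) − Li(x) ≈ -19.05 is typically negative for small/moderate x (Li(x) overestimates), though Littlewood's theorem shows this sign changes infinitely often.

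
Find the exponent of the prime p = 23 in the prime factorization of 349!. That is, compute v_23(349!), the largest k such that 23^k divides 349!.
v_23(349!) = 15

Legendre's formula: v_p(n!) = Σ_{k ≥ 1} ⌊n / p^k⌋. For p = 23, n = 349, the terms are:
  ⌊349/23^1⌋ = ⌊349/23⌋ = 15
(the next term ⌊349/23^2⌋ = 0, terminating the sum). Summing: v_23(349!) = 15 = 15.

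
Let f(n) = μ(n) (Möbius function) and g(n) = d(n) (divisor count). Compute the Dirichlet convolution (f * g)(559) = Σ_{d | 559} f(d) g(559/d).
(μ * d)(559) = 1

Divisors of 559: [1, 13, 43, 559]. For each d | 559:
  d = 1: μ(1) · d(559/1) = 1 · 4 = 4
  d = 13: μ(13) · d(559/13) = -1 · 2 = -2
  d = 43: μ(43) · d(559/43) = -1 · 2 = -2
  d = 559: μ(559) · d(559/559) = 1 · 1 = 1
Summing: (μ * d)(559) = 4 + -2 + -2 + 1 = 1.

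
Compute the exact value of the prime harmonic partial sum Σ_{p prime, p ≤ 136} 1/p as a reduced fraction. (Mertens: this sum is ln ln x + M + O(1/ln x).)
Σ 1/p = 980956909242278731029785409368357903506317057050081/525896479052627740771371797072411912900610967452630

π(136) = 32, so the primes ≤ 136 are [2, 3, 5, 7, 11, 13, 17, 19, 23, 29, 31, 37, 41, 43, 47, 53, 59, 61, 67, 71, 73, 79, 83, 89, 97, 101, 103, 107, 109, 113, 127, 131]. Summing 1/p over these primes: 980956909242278731029785409368357903506317057050081/525896479052627740771371797072411912900610967452630 ≈ 1.8653. Mertens estimate ln ln(136) + 0.2615 ≈ 1.8533.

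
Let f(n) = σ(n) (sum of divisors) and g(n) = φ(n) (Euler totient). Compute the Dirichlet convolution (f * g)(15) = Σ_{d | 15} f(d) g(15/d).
(σ * φ)(15) = 60

Divisors of 15: [1, 3, 5, 15]. For each d | 15:
  d = 1: σ(1) · φ(15/1) = 1 · 8 = 8
  d = 3: σ(3) · φ(15/3) = 4 · 4 = 16
  d = 5: σ(5) · φ(15/5) = 6 · 2 = 12
  d = 15: σ(15) · φ(15/15) = 24 · 1 = 24
Summing: (σ * φ)(15) = 8 + 16 + 12 + 24 = 60.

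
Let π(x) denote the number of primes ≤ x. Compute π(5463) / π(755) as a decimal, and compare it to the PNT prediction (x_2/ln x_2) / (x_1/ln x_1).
π(5463)/π(755) = 721/133 ≈ 5.4211;  PNT prediction ≈ 5.5718.

π(755) = 133 and π(5463) = 721, so π(5463)/π(755) ≈ 5.4211. The PNT-predicted ratio is (5463/ln(5463)) / (755/ln(755)) ≈ 5.5718. The two agree to within a few percent, as expected.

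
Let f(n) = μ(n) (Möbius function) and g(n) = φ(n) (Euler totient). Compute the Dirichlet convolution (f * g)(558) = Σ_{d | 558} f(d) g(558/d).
(μ * φ)(558) = 0

Divisors of 558: [1, 2, 3, 6, 9, 18, 31, 62, 93, 186, 279, 558]. For each d | 558:
  d = 1: μ(1) · φ(558/1) = 1 · 180 = 180
  d = 2: μ(2) · φ(558/2) = -1 · 180 = -180
  d = 3: μ(3) · φ(558/3) = -1 · 60 = -60
  d = 6: μ(6) · φ(558/6) = 1 · 60 = 60
  d = 9: μ(9) · φ(558/9) = 0 · 30 = 0
  d = 18: μ(18) · φ(558/18) = 0 · 30 = 0
  d = 31: μ(31) · φ(558/31) = -1 · 6 = -6
  d = 62: μ(62) · φ(558/62) = 1 · 6 = 6
  d = 93: μ(93) · φ(558/93) = 1 · 2 = 2
  d = 186: μ(186) · φ(558/186) = -1 · 2 = -2
  d = 279: μ(279) · φ(558/279) = 0 · 1 = 0
  d = 558: μ(558) · φ(558/558) = 0 · 1 = 0
Summing: (μ * φ)(558) = 180 + -180 + -60 + 60 + 0 + 0 + -6 + 6 + 2 + -2 + 0 + 0 = 0.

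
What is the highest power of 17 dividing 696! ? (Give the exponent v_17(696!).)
v_17(696!) = 42

Legendre's formula: v_p(n!) = Σ_{k ≥ 1} ⌊n / p^k⌋. For p = 17, n = 696, the terms are:
  ⌊696/17^1⌋ = ⌊696/17⌋ = 40
  ⌊696/17^2⌋ = ⌊696/289⌋ = 2
(the next term ⌊696/17^3⌋ = 0, terminating the sum). Summing: v_17(696!) = 40 + 2 = 42.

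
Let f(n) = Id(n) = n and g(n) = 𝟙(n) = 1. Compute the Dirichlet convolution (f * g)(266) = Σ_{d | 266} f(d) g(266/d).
(Id * 𝟙)(266) = 480

Divisors of 266: [1, 2, 7, 14, 19, 38, 133, 266]. For each d | 266:
  d = 1: Id(1) · 𝟙(266/1) = 1 · 1 = 1
  d = 2: Id(2) · 𝟙(266/2) = 2 · 1 = 2
  d = 7: Id(7) · 𝟙(266/7) = 7 · 1 = 7
  d = 14: Id(14) · 𝟙(266/14) = 14 · 1 = 14
  d = 19: Id(19) · 𝟙(266/19) = 19 · 1 = 19
  d = 38: Id(38) · 𝟙(266/38) = 38 · 1 = 38
  d = 133: Id(133) · 𝟙(266/133) = 133 · 1 = 133
  d = 266: Id(266) · 𝟙(266/266) = 266 · 1 = 266
Summing: (Id * 𝟙)(266) = 1 + 2 + 7 + 14 + 19 + 38 + 133 + 266 = 480.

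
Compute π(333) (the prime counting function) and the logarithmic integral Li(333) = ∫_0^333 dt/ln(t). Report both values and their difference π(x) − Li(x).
π(333) = 67;  Li(333) ≈ 74.07;  π(x) − Li(x) ≈ -7.07.

Direct count of primes ≤ 333 gives π(333) = 67. Numerical evaluation of the logarithmic integral gives Li(333) ≈ 74.07. The difference π(x) − Li(x) ≈ -7.07 is typically negative for small/moderate x (Li(x) overestimates), though Littlewood's theorem shows this sign changes infinitely often.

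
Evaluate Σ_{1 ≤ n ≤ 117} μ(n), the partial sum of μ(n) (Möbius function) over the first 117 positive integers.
Σ_{n ≤ 117} μ(n) = -5

Compute μ(n) for each 1 ≤ n ≤ 117: μ(1) = 1, μ(2) = -1, μ(3) = -1, μ(4) = 0, μ(5) = -1, μ(6) = 1, μ(7) = -1, μ(8) = 0, μ(9) = 0, μ(10) = 1, μ(11) = -1, μ(12) = 0, μ(13) = -1, μ(14) = 1, μ(15) = 1, μ(16) = 0, μ(17) = -1, μ(18) = 0, μ(19) = -1, μ(20) = 0, μ(21) = 1, μ(22) = 1, μ(23) = -1, μ(24) = 0, μ(25) = 0, μ(26) = 1, μ(27) = 0, μ(28) = 0, μ(29) = -1, μ(30) = -1, μ(31) = -1, μ(32) = 0, μ(33) = 1, μ(34) = 1, μ(35) = 1, μ(36) = 0, μ(37) = -1, μ(38) = 1, μ(39) = 1, μ(40) = 0, μ(41) = -1, μ(42) = -1, μ(43) = -1, μ(44) = 0, μ(45) = 0, μ(46) = 1, μ(47) = -1, μ(48) = 0, μ(49) = 0, μ(50) = 0, μ(51) = 1, μ(52) = 0, μ(53) = -1, μ(54) = 0, μ(55) = 1, μ(56) = 0, μ(57) = 1, μ(58) = 1, μ(59) = -1, μ(60) = 0, μ(61) = -1, μ(62) = 1, μ(63) = 0, μ(64) = 0, μ(65) = 1, μ(66) = -1, μ(67) = -1, μ(68) = 0, μ(69) = 1, μ(70) = -1, μ(71) = -1, μ(72) = 0, μ(73) = -1, μ(74) = 1, μ(75) = 0, μ(76) = 0, μ(77) = 1, μ(78) = -1, μ(79) = -1, μ(80) = 0, μ(81) = 0, μ(82) = 1, μ(83) = -1, μ(84) = 0, μ(85) = 1, μ(86) = 1, μ(87) = 1, μ(88) = 0, μ(89) = -1, μ(90) = 0, μ(91) = 1, μ(92) = 0, μ(93) = 1, μ(94) = 1, μ(95) = 1, μ(96) = 0, μ(97) = -1, μ(98) = 0, μ(99) = 0, μ(100) = 0, μ(101) = -1, μ(102) = -1, μ(103) = -1, μ(104) = 0, μ(105) = -1, μ(106) = 1, μ(107) = -1, μ(108) = 0, μ(109) = -1, μ(110) = -1, μ(111) = 1, μ(112) = 0, μ(113) = -1, μ(114) = -1, μ(115) = 1, μ(116) = 0, μ(117) = 0. Summing all 117 values: -5. (Mertens function M(x) = Σ_{n ≤ x} μ(n); on average M(x) should be small (PNT ⟺ M(x) = o(x)).)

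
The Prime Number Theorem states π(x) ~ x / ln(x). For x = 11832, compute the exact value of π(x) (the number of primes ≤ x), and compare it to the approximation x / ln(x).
π(11832) = 1419;  x/ln(x) ≈ 1261.60;  relative error ≈ 11.09%.

Directly count primes up to 11832: π(11832) = 1419. The PNT approximation gives 11832/ln(11832) ≈ 11832/9.37856 ≈ 1261.60. Relative error (π(x) − x/ln(x)) / π(x) ≈ 11.09%; the approximation is known to undercount slightly (Li(x) is a better estimate).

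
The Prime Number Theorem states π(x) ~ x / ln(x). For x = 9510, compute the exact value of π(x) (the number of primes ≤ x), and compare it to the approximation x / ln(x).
π(9510) = 1177;  x/ln(x) ≈ 1038.20;  relative error ≈ 11.79%.

Directly count primes up to 9510: π(9510) = 1177. The PNT approximation gives 9510/ln(9510) ≈ 9510/9.16010 ≈ 1038.20. Relative error (π(x) − x/ln(x)) / π(x) ≈ 11.79%; the approximation is known to undercount slightly (Li(x) is a better estimate).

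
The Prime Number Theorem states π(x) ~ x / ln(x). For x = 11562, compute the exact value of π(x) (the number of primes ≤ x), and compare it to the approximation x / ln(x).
π(11562) = 1392;  x/ln(x) ≈ 1235.85;  relative error ≈ 11.22%.

Directly count primes up to 11562: π(11562) = 1392. The PNT approximation gives 11562/ln(11562) ≈ 11562/9.35548 ≈ 1235.85. Relative error (π(x) − x/ln(x)) / π(x) ≈ 11.22%; the approximation is known to undercount slightly (Li(x) is a better estimate).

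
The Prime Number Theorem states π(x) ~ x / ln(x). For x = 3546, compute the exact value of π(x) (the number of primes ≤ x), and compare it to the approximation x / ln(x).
π(3546) = 496;  x/ln(x) ≈ 433.84;  relative error ≈ 12.53%.

Directly count primes up to 3546: π(3546) = 496. The PNT approximation gives 3546/ln(3546) ≈ 3546/8.17358 ≈ 433.84. Relative error (π(x) − x/ln(x)) / π(x) ≈ 12.53%; the approximation is known to undercount slightly (Li(x) is a better estimate).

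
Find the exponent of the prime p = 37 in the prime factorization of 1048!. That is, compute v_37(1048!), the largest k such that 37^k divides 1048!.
v_37(1048!) = 28

Legendre's formula: v_p(n!) = Σ_{k ≥ 1} ⌊n / p^k⌋. For p = 37, n = 1048, the terms are:
  ⌊1048/37^1⌋ = ⌊1048/37⌋ = 28
(the next term ⌊1048/37^2⌋ = 0, terminating the sum). Summing: v_37(1048!) = 28 = 28.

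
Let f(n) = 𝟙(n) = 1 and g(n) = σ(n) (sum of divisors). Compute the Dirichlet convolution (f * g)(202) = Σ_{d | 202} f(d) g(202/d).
(𝟙 * σ)(202) = 412

Divisors of 202: [1, 2, 101, 202]. For each d | 202:
  d = 1: 𝟙(1) · σ(202/1) = 1 · 306 = 306
  d = 2: 𝟙(2) · σ(202/2) = 1 · 102 = 102
  d = 101: 𝟙(101) · σ(202/101) = 1 · 3 = 3
  d = 202: 𝟙(202) · σ(202/202) = 1 · 1 = 1
Summing: (𝟙 * σ)(202) = 306 + 102 + 3 + 1 = 412.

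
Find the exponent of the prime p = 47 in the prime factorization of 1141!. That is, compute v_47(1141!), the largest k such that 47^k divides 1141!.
v_47(1141!) = 24

Legendre's formula: v_p(n!) = Σ_{k ≥ 1} ⌊n / p^k⌋. For p = 47, n = 1141, the terms are:
  ⌊1141/47^1⌋ = ⌊1141/47⌋ = 24
(the next term ⌊1141/47^2⌋ = 0, terminating the sum). Summing: v_47(1141!) = 24 = 24.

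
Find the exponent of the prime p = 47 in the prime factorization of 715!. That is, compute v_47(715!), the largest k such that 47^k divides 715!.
v_47(715!) = 15

Legendre's formula: v_p(n!) = Σ_{k ≥ 1} ⌊n / p^k⌋. For p = 47, n = 715, the terms are:
  ⌊715/47^1⌋ = ⌊715/47⌋ = 15
(the next term ⌊715/47^2⌋ = 0, terminating the sum). Summing: v_47(715!) = 15 = 15.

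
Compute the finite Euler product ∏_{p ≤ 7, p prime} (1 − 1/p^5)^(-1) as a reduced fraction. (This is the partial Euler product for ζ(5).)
∏ = 8508543750/8205616331

The primes p ≤ 7 are [2, 3, 5, 7]. For each prime, (1 − 1/p^5)^(-1) = p^5 / (p^5 − 1). The product is (1 − 1/2^5)^(-1), (1 − 1/3^5)^(-1), (1 − 1/5^5)^(-1), (1 − 1/7^5)^(-1) = ∏ p^5 / (p^5 − 1) = 8508543750/8205616331.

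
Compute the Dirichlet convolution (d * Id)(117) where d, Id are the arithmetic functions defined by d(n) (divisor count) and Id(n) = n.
(d * Id)(117) = 270

Divisors of 117: [1, 3, 9, 13, 39, 117]. For each d | 117:
  d = 1: d(1) · Id(117/1) = 1 · 117 = 117
  d = 3: d(3) · Id(117/3) = 2 · 39 = 78
  d = 9: d(9) · Id(117/9) = 3 · 13 = 39
  d = 13: d(13) · Id(117/13) = 2 · 9 = 18
  d = 39: d(39) · Id(117/39) = 4 · 3 = 12
  d = 117: d(117) · Id(117/117) = 6 · 1 = 6
Summing: (d * Id)(117) = 117 + 78 + 39 + 18 + 12 + 6 = 270.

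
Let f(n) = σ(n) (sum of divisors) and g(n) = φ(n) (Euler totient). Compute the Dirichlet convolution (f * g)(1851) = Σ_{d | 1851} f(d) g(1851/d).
(σ * φ)(1851) = 7404

Divisors of 1851: [1, 3, 617, 1851]. For each d | 1851:
  d = 1: σ(1) · φ(1851/1) = 1 · 1232 = 1232
  d = 3: σ(3) · φ(1851/3) = 4 · 616 = 2464
  d = 617: σ(617) · φ(1851/617) = 618 · 2 = 1236
  d = 1851: σ(1851) · φ(1851/1851) = 2472 · 1 = 2472
Summing: (σ * φ)(1851) = 1232 + 2464 + 1236 + 2472 = 7404.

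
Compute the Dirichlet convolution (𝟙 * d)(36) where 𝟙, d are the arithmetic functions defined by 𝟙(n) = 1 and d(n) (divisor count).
(𝟙 * d)(36) = 36

Divisors of 36: [1, 2, 3, 4, 6, 9, 12, 18, 36]. For each d | 36:
  d = 1: 𝟙(1) · d(36/1) = 1 · 9 = 9
  d = 2: 𝟙(2) · d(36/2) = 1 · 6 = 6
  d = 3: 𝟙(3) · d(36/3) = 1 · 6 = 6
  d = 4: 𝟙(4) · d(36/4) = 1 · 3 = 3
  d = 6: 𝟙(6) · d(36/6) = 1 · 4 = 4
  d = 9: 𝟙(9) · d(36/9) = 1 · 3 = 3
  d = 12: 𝟙(12) · d(36/12) = 1 · 2 = 2
  d = 18: 𝟙(18) · d(36/18) = 1 · 2 = 2
  d = 36: 𝟙(36) · d(36/36) = 1 · 1 = 1
Summing: (𝟙 * d)(36) = 9 + 6 + 6 + 3 + 4 + 3 + 2 + 2 + 1 = 36.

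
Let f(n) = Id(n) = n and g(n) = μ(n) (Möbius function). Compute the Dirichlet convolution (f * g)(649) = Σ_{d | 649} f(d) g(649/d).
(Id * μ)(649) = 580

Divisors of 649: [1, 11, 59, 649]. For each d | 649:
  d = 1: Id(1) · μ(649/1) = 1 · 1 = 1
  d = 11: Id(11) · μ(649/11) = 11 · -1 = -11
  d = 59: Id(59) · μ(649/59) = 59 · -1 = -59
  d = 649: Id(649) · μ(649/649) = 649 · 1 = 649
Summing: (Id * μ)(649) = 1 + -11 + -59 + 649 = 580.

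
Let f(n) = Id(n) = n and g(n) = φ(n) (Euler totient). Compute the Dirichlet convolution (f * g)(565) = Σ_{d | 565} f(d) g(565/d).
(Id * φ)(565) = 2025

Divisors of 565: [1, 5, 113, 565]. For each d | 565:
  d = 1: Id(1) · φ(565/1) = 1 · 448 = 448
  d = 5: Id(5) · φ(565/5) = 5 · 112 = 560
  d = 113: Id(113) · φ(565/113) = 113 · 4 = 452
  d = 565: Id(565) · φ(565/565) = 565 · 1 = 565
Summing: (Id * φ)(565) = 448 + 560 + 452 + 565 = 2025.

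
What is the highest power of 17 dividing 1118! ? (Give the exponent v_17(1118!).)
v_17(1118!) = 68

Legendre's formula: v_p(n!) = Σ_{k ≥ 1} ⌊n / p^k⌋. For p = 17, n = 1118, the terms are:
  ⌊1118/17^1⌋ = ⌊1118/17⌋ = 65
  ⌊1118/17^2⌋ = ⌊1118/289⌋ = 3
(the next term ⌊1118/17^3⌋ = 0, terminating the sum). Summing: v_17(1118!) = 65 + 3 = 68.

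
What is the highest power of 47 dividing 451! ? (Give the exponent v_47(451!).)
v_47(451!) = 9

Legendre's formula: v_p(n!) = Σ_{k ≥ 1} ⌊n / p^k⌋. For p = 47, n = 451, the terms are:
  ⌊451/47^1⌋ = ⌊451/47⌋ = 9
(the next term ⌊451/47^2⌋ = 0, terminating the sum). Summing: v_47(451!) = 9 = 9.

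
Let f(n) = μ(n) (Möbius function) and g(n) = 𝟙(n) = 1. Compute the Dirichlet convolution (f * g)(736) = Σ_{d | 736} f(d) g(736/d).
(μ * 𝟙)(736) = 0

Divisors of 736: [1, 2, 4, 8, 16, 23, 32, 46, 92, 184, 368, 736]. For each d | 736:
  d = 1: μ(1) · 𝟙(736/1) = 1 · 1 = 1
  d = 2: μ(2) · 𝟙(736/2) = -1 · 1 = -1
  d = 4: μ(4) · 𝟙(736/4) = 0 · 1 = 0
  d = 8: μ(8) · 𝟙(736/8) = 0 · 1 = 0
  d = 16: μ(16) · 𝟙(736/16) = 0 · 1 = 0
  d = 23: μ(23) · 𝟙(736/23) = -1 · 1 = -1
  d = 32: μ(32) · 𝟙(736/32) = 0 · 1 = 0
  d = 46: μ(46) · 𝟙(736/46) = 1 · 1 = 1
  d = 92: μ(92) · 𝟙(736/92) = 0 · 1 = 0
  d = 184: μ(184) · 𝟙(736/184) = 0 · 1 = 0
  d = 368: μ(368) · 𝟙(736/368) = 0 · 1 = 0
  d = 736: μ(736) · 𝟙(736/736) = 0 · 1 = 0
Summing: (μ * 𝟙)(736) = 1 + -1 + 0 + 0 + 0 + -1 + 0 + 1 + 0 + 0 + 0 + 0 = 0.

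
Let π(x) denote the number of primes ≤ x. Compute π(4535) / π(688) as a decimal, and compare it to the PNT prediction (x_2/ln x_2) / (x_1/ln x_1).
π(4535)/π(688) = 615/124 ≈ 4.9597;  PNT prediction ≈ 5.1152.

π(688) = 124 and π(4535) = 615, so π(4535)/π(688) ≈ 4.9597. The PNT-predicted ratio is (4535/ln(4535)) / (688/ln(688)) ≈ 5.1152. The two agree to within a few percent, as expected.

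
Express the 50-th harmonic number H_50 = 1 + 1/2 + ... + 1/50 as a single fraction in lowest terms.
H_50 = 13943237577224054960759/3099044504245996706400

Direct summation: H_50 = 1 + 1/2 + ... + 1/50. The least common denominator is lcm(1, ..., 50) = 3099044504245996706400; over this denominator the numerator is 3099044504245996706400 + 1549522252122998353200 + 1033014834748665568800 + 774761126061499176600 + 619808900849199341280 + 516507417374332784400 + 442720643463713815200 + 387380563030749588300 + 344338278249555189600 + 309904450424599670640 + 281731318567817882400 + 258253708687166392200 + 238388038788153592800 + 221360321731856907600 + 206602966949733113760 + 193690281515374794150 + 182296735543882159200 + 172169139124777594800 + 163107605486631405600 + 154952225212299835320 + 147573547821237938400 + 140865659283908941200 + 134741065401999856800 + 129126854343583196100 + 123961780169839868256 + 119194019394076796400 + 114779426083185063200 + 110680160865928453800 + 106863603594689541600 + 103301483474866556880 + 99969177556322474400 + 96845140757687397075 + 93910439522605960800 + 91148367771941079600 + 88544128692742763040 + 86084569562388797400 + 83757959574216127200 + 81553802743315702800 + 79462679596051197600 + 77476112606149917660 + 75586451323073090400 + 73786773910618969200 + 72070802424325504800 + 70432829641954470600 + 68867655649911037920 + 67370532700999928400 + 65937117111616951200 + 64563427171791598050 + 63245806209101973600 + 61980890084919934128 = 13943237577224054960759, so H_50 = 13943237577224054960759/3099044504245996706400 (already in lowest terms) ≈ 4.49921. (The PNT-adjacent estimate ln(50) + γ ≈ 4.48924 matches within O(1/n).)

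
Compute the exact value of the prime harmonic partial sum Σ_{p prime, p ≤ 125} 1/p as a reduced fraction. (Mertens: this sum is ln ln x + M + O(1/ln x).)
Σ 1/p = 58472171373748331322981543916880425472323867753/31610054640417607788145206291543662493274686990

π(125) = 30, so the primes ≤ 125 are [2, 3, 5, 7, 11, 13, 17, 19, 23, 29, 31, 37, 41, 43, 47, 53, 59, 61, 67, 71, 73, 79, 83, 89, 97, 101, 103, 107, 109, 113]. Summing 1/p over these primes: 58472171373748331322981543916880425472323867753/31610054640417607788145206291543662493274686990 ≈ 1.8498. Mertens estimate ln ln(125) + 0.2615 ≈ 1.8360.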